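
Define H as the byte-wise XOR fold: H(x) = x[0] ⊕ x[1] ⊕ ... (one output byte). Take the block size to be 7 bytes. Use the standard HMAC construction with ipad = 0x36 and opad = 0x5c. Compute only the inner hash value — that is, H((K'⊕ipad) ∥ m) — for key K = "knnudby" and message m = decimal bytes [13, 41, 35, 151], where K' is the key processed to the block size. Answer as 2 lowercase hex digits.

c7

Key "knnudby" = 6b 6e 6e 75 64 62 79 is exactly B = 7 bytes: K' = 6b 6e 6e 75 64 62 79.
K' ⊕ ipad = 5d 58 58 43 52 54 4f.
Inner input = 5d 58 58 43 52 54 4f ∥ 0d 29 23 97.
Inner hash: XOR 5d⊕58⊕58⊕43⊕52⊕54⊕4f⊕0d⊕29⊕23⊕97 = c7.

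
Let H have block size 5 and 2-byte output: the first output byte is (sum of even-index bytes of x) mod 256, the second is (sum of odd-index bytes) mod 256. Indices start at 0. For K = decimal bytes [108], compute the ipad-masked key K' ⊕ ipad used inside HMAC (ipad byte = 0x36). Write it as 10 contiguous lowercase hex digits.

5a36363636

Key decimal bytes [108] = 6c is 1 byte ≤ B = 5; zero-pad to 5 bytes: K' = 6c 00 00 00 00.
XOR each byte with 0x36: 6c⊕36=5a, 00⊕36=36, 00⊕36=36, 00⊕36=36, 00⊕36=36.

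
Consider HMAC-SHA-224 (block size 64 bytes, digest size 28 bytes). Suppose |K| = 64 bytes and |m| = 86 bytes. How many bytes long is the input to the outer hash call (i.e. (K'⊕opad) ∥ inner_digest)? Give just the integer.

Key is 64 ≤ 64 bytes, zero-padded: |K'| = 64.
Outer input = (K'⊕opad) ∥ H(inner) → 64 + 28 = 92 bytes.

92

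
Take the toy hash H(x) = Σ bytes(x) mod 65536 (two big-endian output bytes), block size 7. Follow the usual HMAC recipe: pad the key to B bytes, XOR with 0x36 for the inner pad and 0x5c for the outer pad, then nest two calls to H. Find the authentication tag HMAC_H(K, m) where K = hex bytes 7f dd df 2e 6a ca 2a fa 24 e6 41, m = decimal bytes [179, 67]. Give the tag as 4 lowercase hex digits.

02e6

Key hex bytes 7f dd df 2e 6a ca 2a fa 24 e6 41 is 11 bytes > B = 7, so hash it first: H(key) = 06 0c, then zero-pad to 7 bytes: K' = 06 0c 00 00 00 00 00.
K' ⊕ ipad = 30 3a 36 36 36 36 36.  K' ⊕ opad = 5a 50 5c 5c 5c 5c 5c.
Inner input = (K'⊕ipad) ∥ m = 30 3a 36 36 36 36 36 ∥ b3 43.
Inner hash: sum = 48+58+54+54+54+54+54+179+67 = 622 → 02 6e.
Outer input = (K'⊕opad) ∥ inner = 5a 50 5c 5c 5c 5c 5c ∥ 02 6e.
Outer hash (tag): sum = 90+80+92+92+92+92+92+2+110 = 742 → 02 e6.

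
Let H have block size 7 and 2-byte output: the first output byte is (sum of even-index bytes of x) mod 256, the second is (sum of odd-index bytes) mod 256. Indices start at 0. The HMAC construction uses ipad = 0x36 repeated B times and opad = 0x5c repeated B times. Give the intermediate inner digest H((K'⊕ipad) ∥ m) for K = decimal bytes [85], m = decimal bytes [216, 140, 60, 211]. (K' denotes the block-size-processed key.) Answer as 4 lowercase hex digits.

Key decimal bytes [85] = 55 is 1 byte ≤ B = 7; zero-pad to 7 bytes: K' = 55 00 00 00 00 00 00.
K' ⊕ ipad = 63 36 36 36 36 36 36.
Inner input = 63 36 36 36 36 36 36 ∥ d8 8c 3c d3.
Inner hash: even-index sum = 612 mod 256 = 100; odd-index sum = 438 mod 256 = 182 → 64 b6.

64b6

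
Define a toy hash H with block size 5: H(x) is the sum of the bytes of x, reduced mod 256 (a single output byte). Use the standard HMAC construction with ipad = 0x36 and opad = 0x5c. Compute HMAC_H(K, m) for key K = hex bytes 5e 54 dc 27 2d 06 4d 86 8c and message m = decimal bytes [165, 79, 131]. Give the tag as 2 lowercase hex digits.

Key hex bytes 5e 54 dc 27 2d 06 4d 86 8c is 9 bytes > B = 5, so hash it first: H(key) = 47, then zero-pad to 5 bytes: K' = 47 00 00 00 00.
K' ⊕ ipad = 71 36 36 36 36.  K' ⊕ opad = 1b 5c 5c 5c 5c.
Inner input = (K'⊕ipad) ∥ m = 71 36 36 36 36 ∥ a5 4f 83.
Inner hash: sum = 113+54+54+54+54+165+79+131 = 704; mod 256 = 192 → c0.
Outer input = (K'⊕opad) ∥ inner = 1b 5c 5c 5c 5c ∥ c0.
Outer hash (tag): sum = 27+92+92+92+92+192 = 587; mod 256 = 75 → 4b.

4b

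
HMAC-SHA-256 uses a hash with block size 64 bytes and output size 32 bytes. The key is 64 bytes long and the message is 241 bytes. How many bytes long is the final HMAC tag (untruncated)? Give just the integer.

32

The tag is one SHA-256 digest: 32 bytes.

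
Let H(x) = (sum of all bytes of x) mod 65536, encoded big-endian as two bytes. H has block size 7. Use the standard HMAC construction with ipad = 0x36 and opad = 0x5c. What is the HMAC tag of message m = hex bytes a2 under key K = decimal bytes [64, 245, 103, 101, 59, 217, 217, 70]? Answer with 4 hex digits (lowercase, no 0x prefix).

0371

Key decimal bytes [64, 245, 103, 101, 59, 217, 217, 70] = 40 f5 67 65 3b d9 d9 46 is 8 bytes > B = 7, so hash it first: H(key) = 04 34, then zero-pad to 7 bytes: K' = 04 34 00 00 00 00 00.
K' ⊕ ipad = 32 02 36 36 36 36 36.  K' ⊕ opad = 58 68 5c 5c 5c 5c 5c.
Inner input = (K'⊕ipad) ∥ m = 32 02 36 36 36 36 36 ∥ a2.
Inner hash: sum = 50+2+54+54+54+54+54+162 = 484 → 01 e4.
Outer input = (K'⊕opad) ∥ inner = 58 68 5c 5c 5c 5c 5c ∥ 01 e4.
Outer hash (tag): sum = 88+104+92+92+92+92+92+1+228 = 881 → 03 71.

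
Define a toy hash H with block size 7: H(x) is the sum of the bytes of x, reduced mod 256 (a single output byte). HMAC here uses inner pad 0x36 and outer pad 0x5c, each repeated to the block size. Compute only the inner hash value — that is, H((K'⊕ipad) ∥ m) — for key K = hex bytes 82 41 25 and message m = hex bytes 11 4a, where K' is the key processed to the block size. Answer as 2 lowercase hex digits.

Key hex bytes 82 41 25 is 3 bytes ≤ B = 7; zero-pad to 7 bytes: K' = 82 41 25 00 00 00 00.
K' ⊕ ipad = b4 77 13 36 36 36 36.
Inner input = b4 77 13 36 36 36 36 ∥ 11 4a.
Inner hash: sum = 180+119+19+54+54+54+54+17+74 = 625; mod 256 = 113 → 71.

71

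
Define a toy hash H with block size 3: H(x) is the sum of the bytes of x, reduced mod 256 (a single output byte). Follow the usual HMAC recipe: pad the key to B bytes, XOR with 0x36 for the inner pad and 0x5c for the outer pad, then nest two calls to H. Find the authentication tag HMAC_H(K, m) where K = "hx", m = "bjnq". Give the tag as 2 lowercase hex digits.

Key "hx" = 68 78 is 2 bytes ≤ B = 3; zero-pad to 3 bytes: K' = 68 78 00.
K' ⊕ ipad = 5e 4e 36.  K' ⊕ opad = 34 24 5c.
Inner input = (K'⊕ipad) ∥ m = 5e 4e 36 ∥ 62 6a 6e 71.
Inner hash: sum = 94+78+54+98+106+110+113 = 653; mod 256 = 141 → 8d.
Outer input = (K'⊕opad) ∥ inner = 34 24 5c ∥ 8d.
Outer hash (tag): sum = 52+36+92+141 = 321; mod 256 = 65 → 41.

41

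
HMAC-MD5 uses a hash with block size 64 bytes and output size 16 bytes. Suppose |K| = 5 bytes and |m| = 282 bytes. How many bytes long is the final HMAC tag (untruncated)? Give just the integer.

16

The tag is one MD5 digest: 16 bytes.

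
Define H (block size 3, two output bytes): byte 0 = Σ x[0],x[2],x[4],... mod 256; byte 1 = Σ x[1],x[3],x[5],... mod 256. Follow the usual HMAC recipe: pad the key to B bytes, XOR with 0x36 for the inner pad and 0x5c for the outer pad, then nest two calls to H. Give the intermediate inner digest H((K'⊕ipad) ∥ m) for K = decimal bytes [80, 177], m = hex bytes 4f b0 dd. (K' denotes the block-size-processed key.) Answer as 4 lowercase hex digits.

4cb3

Key decimal bytes [80, 177] = 50 b1 is 2 bytes ≤ B = 3; zero-pad to 3 bytes: K' = 50 b1 00.
K' ⊕ ipad = 66 87 36.
Inner input = 66 87 36 ∥ 4f b0 dd.
Inner hash: even-index sum = 332 mod 256 = 76; odd-index sum = 435 mod 256 = 179 → 4c b3.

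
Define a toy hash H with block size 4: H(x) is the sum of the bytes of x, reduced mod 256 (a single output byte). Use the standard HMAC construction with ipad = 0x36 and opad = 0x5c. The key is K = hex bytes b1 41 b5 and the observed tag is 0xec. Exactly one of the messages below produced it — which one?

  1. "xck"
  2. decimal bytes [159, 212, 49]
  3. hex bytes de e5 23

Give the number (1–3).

Key hex bytes b1 41 b5 is 3 bytes ≤ B = 4; zero-pad to 4 bytes: K' = b1 41 b5 00.
K' ⊕ ipad = 87 77 83 36; K' ⊕ opad = ed 1d e9 5c.
m1: inner = H(87 77 83 36 78 63 6b) = fd; tag = H(ed 1d e9 5c fd) = 4c
m2: inner = H(87 77 83 36 9f d4 31) = 5b; tag = H(ed 1d e9 5c 5b) = aa
m3: inner = H(87 77 83 36 de e5 23) = 9d; tag = H(ed 1d e9 5c 9d) = ec ← matches

3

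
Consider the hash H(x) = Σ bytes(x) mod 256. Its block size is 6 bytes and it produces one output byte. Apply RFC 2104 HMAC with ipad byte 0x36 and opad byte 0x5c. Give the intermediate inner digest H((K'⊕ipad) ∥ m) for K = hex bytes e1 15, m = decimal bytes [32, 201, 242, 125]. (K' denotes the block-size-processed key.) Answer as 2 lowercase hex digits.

2a

Key hex bytes e1 15 is 2 bytes ≤ B = 6; zero-pad to 6 bytes: K' = e1 15 00 00 00 00.
K' ⊕ ipad = d7 23 36 36 36 36.
Inner input = d7 23 36 36 36 36 ∥ 20 c9 f2 7d.
Inner hash: sum = 215+35+54+54+54+54+32+201+242+125 = 1066; mod 256 = 42 → 2a.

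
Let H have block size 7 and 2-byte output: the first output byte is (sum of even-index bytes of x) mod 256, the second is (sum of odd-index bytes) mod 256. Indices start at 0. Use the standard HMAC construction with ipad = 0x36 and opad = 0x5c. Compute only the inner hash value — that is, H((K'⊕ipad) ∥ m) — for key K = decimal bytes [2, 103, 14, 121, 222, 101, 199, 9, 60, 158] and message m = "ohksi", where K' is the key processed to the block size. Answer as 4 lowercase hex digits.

4489

Key decimal bytes [2, 103, 14, 121, 222, 101, 199, 9, 60, 158] = 02 67 0e 79 de 65 c7 09 3c 9e is 10 bytes > B = 7, so hash it first: H(key) = f1 ec, then zero-pad to 7 bytes: K' = f1 ec 00 00 00 00 00.
K' ⊕ ipad = c7 da 36 36 36 36 36.
Inner input = c7 da 36 36 36 36 36 ∥ 6f 68 6b 73 69.
Inner hash: even-index sum = 580 mod 256 = 68; odd-index sum = 649 mod 256 = 137 → 44 89.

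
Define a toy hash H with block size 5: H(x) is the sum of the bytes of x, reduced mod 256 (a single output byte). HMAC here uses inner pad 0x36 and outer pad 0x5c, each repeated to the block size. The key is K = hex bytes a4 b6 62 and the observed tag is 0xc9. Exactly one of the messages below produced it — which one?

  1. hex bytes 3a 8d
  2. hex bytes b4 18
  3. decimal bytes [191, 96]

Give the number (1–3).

3

Key hex bytes a4 b6 62 is 3 bytes ≤ B = 5; zero-pad to 5 bytes: K' = a4 b6 62 00 00.
K' ⊕ ipad = 92 80 54 36 36; K' ⊕ opad = f8 ea 3e 5c 5c.
m1: inner = H(92 80 54 36 36 3a 8d) = 99; tag = H(f8 ea 3e 5c 5c 99) = 71
m2: inner = H(92 80 54 36 36 b4 18) = 9e; tag = H(f8 ea 3e 5c 5c 9e) = 76
m3: inner = H(92 80 54 36 36 bf 60) = f1; tag = H(f8 ea 3e 5c 5c f1) = c9 ← matches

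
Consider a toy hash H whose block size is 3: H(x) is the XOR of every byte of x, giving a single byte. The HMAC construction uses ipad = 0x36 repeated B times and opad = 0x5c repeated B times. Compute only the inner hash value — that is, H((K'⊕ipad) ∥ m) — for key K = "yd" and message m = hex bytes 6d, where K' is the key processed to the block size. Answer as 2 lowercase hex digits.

46

Key "yd" = 79 64 is 2 bytes ≤ B = 3; zero-pad to 3 bytes: K' = 79 64 00.
K' ⊕ ipad = 4f 52 36.
Inner input = 4f 52 36 ∥ 6d.
Inner hash: XOR 4f⊕52⊕36⊕6d = 46.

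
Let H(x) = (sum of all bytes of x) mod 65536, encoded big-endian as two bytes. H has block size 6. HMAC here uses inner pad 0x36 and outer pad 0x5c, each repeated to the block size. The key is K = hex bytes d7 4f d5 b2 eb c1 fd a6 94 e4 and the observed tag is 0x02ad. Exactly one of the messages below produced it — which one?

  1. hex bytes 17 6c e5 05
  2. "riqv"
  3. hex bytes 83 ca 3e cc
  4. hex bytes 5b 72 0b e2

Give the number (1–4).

Key hex bytes d7 4f d5 b2 eb c1 fd a6 94 e4 is 10 bytes > B = 6, so hash it first: H(key) = 07 74, then zero-pad to 6 bytes: K' = 07 74 00 00 00 00.
K' ⊕ ipad = 31 42 36 36 36 36; K' ⊕ opad = 5b 28 5c 5c 5c 5c.
m1: inner = H(31 42 36 36 36 36 17 6c e5 05) = 02 b8; tag = H(5b 28 5c 5c 5c 5c 02 b8) = 02ad ← matches
m2: inner = H(31 42 36 36 36 36 72 69 71 76) = 03 0d; tag = H(5b 28 5c 5c 5c 5c 03 0d) = 0203
m3: inner = H(31 42 36 36 36 36 83 ca 3e cc) = 03 a2; tag = H(5b 28 5c 5c 5c 5c 03 a2) = 0298
m4: inner = H(31 42 36 36 36 36 5b 72 0b e2) = 03 05; tag = H(5b 28 5c 5c 5c 5c 03 05) = 01fb

1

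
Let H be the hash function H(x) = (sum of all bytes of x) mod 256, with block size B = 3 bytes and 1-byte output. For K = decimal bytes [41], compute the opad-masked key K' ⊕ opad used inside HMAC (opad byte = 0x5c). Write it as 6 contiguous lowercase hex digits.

755c5c

Key decimal bytes [41] = 29 is 1 byte ≤ B = 3; zero-pad to 3 bytes: K' = 29 00 00.
XOR each byte with 0x5c: 29⊕5c=75, 00⊕5c=5c, 00⊕5c=5c.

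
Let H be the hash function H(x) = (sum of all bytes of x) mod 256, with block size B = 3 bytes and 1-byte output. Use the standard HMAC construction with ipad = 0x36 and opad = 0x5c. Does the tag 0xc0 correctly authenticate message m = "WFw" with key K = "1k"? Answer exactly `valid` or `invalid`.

invalid

Key "1k" = 31 6b is 2 bytes ≤ B = 3; zero-pad to 3 bytes: K' = 31 6b 00.
K' ⊕ ipad = 07 5d 36; K' ⊕ opad = 6d 37 5c.
Inner hash: sum = 7+93+54+87+70+119 = 430; mod 256 = 174 → ae.
Outer hash (recomputed tag): sum = 109+55+92+174 = 430; mod 256 = 174 → ae.
Recomputed tag = ae; claimed = c0 → mismatch.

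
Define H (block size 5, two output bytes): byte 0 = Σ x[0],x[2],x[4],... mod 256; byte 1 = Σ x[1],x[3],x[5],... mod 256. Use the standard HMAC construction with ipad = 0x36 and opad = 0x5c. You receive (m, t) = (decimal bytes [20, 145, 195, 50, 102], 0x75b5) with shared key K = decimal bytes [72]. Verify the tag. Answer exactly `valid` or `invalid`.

Key decimal bytes [72] = 48 is 1 byte ≤ B = 5; zero-pad to 5 bytes: K' = 48 00 00 00 00.
K' ⊕ ipad = 7e 36 36 36 36; K' ⊕ opad = 14 5c 5c 5c 5c.
Inner hash: even-index sum = 429 mod 256 = 173; odd-index sum = 425 mod 256 = 169 → ad a9.
Outer hash (recomputed tag): even-index sum = 373 mod 256 = 117; odd-index sum = 357 mod 256 = 101 → 75 65.
Recomputed tag = 7565; claimed = 75b5 → mismatch.

invalid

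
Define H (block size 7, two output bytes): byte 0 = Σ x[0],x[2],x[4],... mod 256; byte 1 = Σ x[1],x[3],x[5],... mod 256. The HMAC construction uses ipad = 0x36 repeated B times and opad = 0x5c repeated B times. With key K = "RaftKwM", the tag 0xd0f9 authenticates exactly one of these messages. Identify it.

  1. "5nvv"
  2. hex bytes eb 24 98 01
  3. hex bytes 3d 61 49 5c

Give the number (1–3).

Key "RaftKwM" = 52 61 66 74 4b 77 4d is exactly B = 7 bytes: K' = 52 61 66 74 4b 77 4d.
K' ⊕ ipad = 64 57 50 42 7d 41 7b; K' ⊕ opad = 0e 3d 3a 28 17 2b 11.
m1: inner = H(64 57 50 42 7d 41 7b 35 6e 76 76) = 90 85; tag = H(0e 3d 3a 28 17 2b 11 90 85) = f520
m2: inner = H(64 57 50 42 7d 41 7b eb 24 98 01) = d1 5d; tag = H(0e 3d 3a 28 17 2b 11 d1 5d) = cd61
m3: inner = H(64 57 50 42 7d 41 7b 3d 61 49 5c) = 69 60; tag = H(0e 3d 3a 28 17 2b 11 69 60) = d0f9 ← matches

3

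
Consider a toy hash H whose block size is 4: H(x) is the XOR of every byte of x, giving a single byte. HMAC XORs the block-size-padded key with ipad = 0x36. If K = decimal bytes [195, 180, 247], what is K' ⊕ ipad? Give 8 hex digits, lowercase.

f582c136

Key decimal bytes [195, 180, 247] = c3 b4 f7 is 3 bytes ≤ B = 4; zero-pad to 4 bytes: K' = c3 b4 f7 00.
XOR each byte with 0x36: c3⊕36=f5, b4⊕36=82, f7⊕36=c1, 00⊕36=36.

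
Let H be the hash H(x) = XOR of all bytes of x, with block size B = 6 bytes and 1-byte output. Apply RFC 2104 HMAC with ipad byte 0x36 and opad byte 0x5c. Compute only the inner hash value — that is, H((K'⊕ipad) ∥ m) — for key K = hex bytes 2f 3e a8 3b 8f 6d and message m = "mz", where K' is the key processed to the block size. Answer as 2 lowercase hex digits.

Key hex bytes 2f 3e a8 3b 8f 6d is exactly B = 6 bytes: K' = 2f 3e a8 3b 8f 6d.
K' ⊕ ipad = 19 08 9e 0d b9 5b.
Inner input = 19 08 9e 0d b9 5b ∥ 6d 7a.
Inner hash: XOR 19⊕08⊕9e⊕0d⊕b9⊕5b⊕6d⊕7a = 77.

77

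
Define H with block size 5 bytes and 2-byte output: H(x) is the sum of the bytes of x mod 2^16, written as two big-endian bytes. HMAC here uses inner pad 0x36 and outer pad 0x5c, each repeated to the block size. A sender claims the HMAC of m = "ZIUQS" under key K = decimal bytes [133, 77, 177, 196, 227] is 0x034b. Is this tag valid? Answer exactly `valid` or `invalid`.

valid

Key decimal bytes [133, 77, 177, 196, 227] = 85 4d b1 c4 e3 is exactly B = 5 bytes: K' = 85 4d b1 c4 e3.
K' ⊕ ipad = b3 7b 87 f2 d5; K' ⊕ opad = d9 11 ed 98 bf.
Inner hash: sum = 179+123+135+242+213+90+73+85+81+83 = 1304 → 05 18.
Outer hash (recomputed tag): sum = 217+17+237+152+191+5+24 = 843 → 03 4b.
Recomputed tag = 034b; claimed = 034b → match.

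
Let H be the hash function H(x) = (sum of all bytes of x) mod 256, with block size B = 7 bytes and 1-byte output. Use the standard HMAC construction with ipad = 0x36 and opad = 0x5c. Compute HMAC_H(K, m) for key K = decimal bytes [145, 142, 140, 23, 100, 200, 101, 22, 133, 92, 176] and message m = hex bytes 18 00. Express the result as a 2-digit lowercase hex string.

Key decimal bytes [145, 142, 140, 23, 100, 200, 101, 22, 133, 92, 176] = 91 8e 8c 17 64 c8 65 16 85 5c b0 is 11 bytes > B = 7, so hash it first: H(key) = fa, then zero-pad to 7 bytes: K' = fa 00 00 00 00 00 00.
K' ⊕ ipad = cc 36 36 36 36 36 36.  K' ⊕ opad = a6 5c 5c 5c 5c 5c 5c.
Inner input = (K'⊕ipad) ∥ m = cc 36 36 36 36 36 36 ∥ 18 00.
Inner hash: sum = 204+54+54+54+54+54+54+24+0 = 552; mod 256 = 40 → 28.
Outer input = (K'⊕opad) ∥ inner = a6 5c 5c 5c 5c 5c 5c ∥ 28.
Outer hash (tag): sum = 166+92+92+92+92+92+92+40 = 758; mod 256 = 246 → f6.

f6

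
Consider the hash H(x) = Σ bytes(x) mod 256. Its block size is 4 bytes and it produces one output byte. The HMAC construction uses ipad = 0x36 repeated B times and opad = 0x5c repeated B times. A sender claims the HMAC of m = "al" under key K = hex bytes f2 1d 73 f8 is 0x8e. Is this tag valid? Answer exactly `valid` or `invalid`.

invalid

Key hex bytes f2 1d 73 f8 is exactly B = 4 bytes: K' = f2 1d 73 f8.
K' ⊕ ipad = c4 2b 45 ce; K' ⊕ opad = ae 41 2f a4.
Inner hash: sum = 196+43+69+206+97+108 = 719; mod 256 = 207 → cf.
Outer hash (recomputed tag): sum = 174+65+47+164+207 = 657; mod 256 = 145 → 91.
Recomputed tag = 91; claimed = 8e → mismatch.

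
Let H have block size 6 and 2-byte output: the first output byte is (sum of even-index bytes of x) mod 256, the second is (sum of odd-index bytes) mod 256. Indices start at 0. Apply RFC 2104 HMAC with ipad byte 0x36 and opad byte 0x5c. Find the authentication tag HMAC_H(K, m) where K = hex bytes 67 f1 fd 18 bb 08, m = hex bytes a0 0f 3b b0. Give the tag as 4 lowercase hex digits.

4737

Key hex bytes 67 f1 fd 18 bb 08 is exactly B = 6 bytes: K' = 67 f1 fd 18 bb 08.
K' ⊕ ipad = 51 c7 cb 2e 8d 3e.  K' ⊕ opad = 3b ad a1 44 e7 54.
Inner input = (K'⊕ipad) ∥ m = 51 c7 cb 2e 8d 3e ∥ a0 0f 3b b0.
Inner hash: even-index sum = 644 mod 256 = 132; odd-index sum = 498 mod 256 = 242 → 84 f2.
Outer input = (K'⊕opad) ∥ inner = 3b ad a1 44 e7 54 ∥ 84 f2.
Outer hash (tag): even-index sum = 583 mod 256 = 71; odd-index sum = 567 mod 256 = 55 → 47 37.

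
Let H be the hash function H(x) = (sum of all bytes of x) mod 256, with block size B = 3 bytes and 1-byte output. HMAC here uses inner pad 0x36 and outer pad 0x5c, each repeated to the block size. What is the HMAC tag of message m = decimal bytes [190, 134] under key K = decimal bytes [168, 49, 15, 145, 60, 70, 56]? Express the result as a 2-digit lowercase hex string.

dc

Key decimal bytes [168, 49, 15, 145, 60, 70, 56] = a8 31 0f 91 3c 46 38 is 7 bytes > B = 3, so hash it first: H(key) = 33, then zero-pad to 3 bytes: K' = 33 00 00.
K' ⊕ ipad = 05 36 36.  K' ⊕ opad = 6f 5c 5c.
Inner input = (K'⊕ipad) ∥ m = 05 36 36 ∥ be 86.
Inner hash: sum = 5+54+54+190+134 = 437; mod 256 = 181 → b5.
Outer input = (K'⊕opad) ∥ inner = 6f 5c 5c ∥ b5.
Outer hash (tag): sum = 111+92+92+181 = 476; mod 256 = 220 → dc.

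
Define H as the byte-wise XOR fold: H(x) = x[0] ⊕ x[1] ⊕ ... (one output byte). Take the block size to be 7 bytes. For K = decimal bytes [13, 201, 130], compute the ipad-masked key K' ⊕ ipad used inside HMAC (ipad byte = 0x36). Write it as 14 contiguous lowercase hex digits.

Key decimal bytes [13, 201, 130] = 0d c9 82 is 3 bytes ≤ B = 7; zero-pad to 7 bytes: K' = 0d c9 82 00 00 00 00.
XOR each byte with 0x36: 0d⊕36=3b, c9⊕36=ff, 82⊕36=b4, 00⊕36=36, 00⊕36=36, 00⊕36=36, 00⊕36=36.

3bffb436363636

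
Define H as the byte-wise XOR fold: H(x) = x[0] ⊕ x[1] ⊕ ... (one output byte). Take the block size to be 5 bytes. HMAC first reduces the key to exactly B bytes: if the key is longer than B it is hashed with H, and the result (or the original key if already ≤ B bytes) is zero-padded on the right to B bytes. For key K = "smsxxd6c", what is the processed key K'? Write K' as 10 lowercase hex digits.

|K| = 8 > B = 5, so first hash the key.
H(K): XOR 73⊕6d⊕73⊕78⊕78⊕64⊕36⊕63 = 5c.
Zero-pad H(K) = 5c to 5 bytes: K' = 5c 00 00 00 00.

5c00000000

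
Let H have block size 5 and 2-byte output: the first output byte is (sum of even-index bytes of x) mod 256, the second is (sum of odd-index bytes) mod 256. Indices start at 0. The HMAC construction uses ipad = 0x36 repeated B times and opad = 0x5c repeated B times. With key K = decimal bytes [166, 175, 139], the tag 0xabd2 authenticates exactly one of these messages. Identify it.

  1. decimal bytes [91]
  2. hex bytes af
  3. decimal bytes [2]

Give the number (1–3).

Key decimal bytes [166, 175, 139] = a6 af 8b is 3 bytes ≤ B = 5; zero-pad to 5 bytes: K' = a6 af 8b 00 00.
K' ⊕ ipad = 90 99 bd 36 36; K' ⊕ opad = fa f3 d7 5c 5c.
m1: inner = H(90 99 bd 36 36 5b) = 83 2a; tag = H(fa f3 d7 5c 5c 83 2a) = 57d2
m2: inner = H(90 99 bd 36 36 af) = 83 7e; tag = H(fa f3 d7 5c 5c 83 7e) = abd2 ← matches
m3: inner = H(90 99 bd 36 36 02) = 83 d1; tag = H(fa f3 d7 5c 5c 83 d1) = fed2

2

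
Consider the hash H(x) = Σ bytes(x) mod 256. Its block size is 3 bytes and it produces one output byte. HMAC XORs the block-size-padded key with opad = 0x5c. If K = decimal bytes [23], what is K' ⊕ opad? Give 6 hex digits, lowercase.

Key decimal bytes [23] = 17 is 1 byte ≤ B = 3; zero-pad to 3 bytes: K' = 17 00 00.
XOR each byte with 0x5c: 17⊕5c=4b, 00⊕5c=5c, 00⊕5c=5c.

4b5c5c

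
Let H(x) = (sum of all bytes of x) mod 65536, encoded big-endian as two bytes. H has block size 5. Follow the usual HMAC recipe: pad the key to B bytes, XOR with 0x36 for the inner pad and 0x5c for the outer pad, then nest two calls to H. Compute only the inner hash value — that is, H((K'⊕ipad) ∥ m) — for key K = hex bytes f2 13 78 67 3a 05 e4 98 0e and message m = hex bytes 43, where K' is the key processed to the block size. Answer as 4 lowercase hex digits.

01b5

Key hex bytes f2 13 78 67 3a 05 e4 98 0e is 9 bytes > B = 5, so hash it first: H(key) = 03 ad, then zero-pad to 5 bytes: K' = 03 ad 00 00 00.
K' ⊕ ipad = 35 9b 36 36 36.
Inner input = 35 9b 36 36 36 ∥ 43.
Inner hash: sum = 53+155+54+54+54+67 = 437 → 01 b5.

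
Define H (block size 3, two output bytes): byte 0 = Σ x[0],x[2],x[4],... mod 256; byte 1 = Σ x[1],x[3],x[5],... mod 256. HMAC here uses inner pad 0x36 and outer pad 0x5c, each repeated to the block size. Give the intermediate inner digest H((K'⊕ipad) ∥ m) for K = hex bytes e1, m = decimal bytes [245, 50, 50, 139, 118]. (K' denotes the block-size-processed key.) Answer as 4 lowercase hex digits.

cad3

Key hex bytes e1 is 1 byte ≤ B = 3; zero-pad to 3 bytes: K' = e1 00 00.
K' ⊕ ipad = d7 36 36.
Inner input = d7 36 36 ∥ f5 32 32 8b 76.
Inner hash: even-index sum = 458 mod 256 = 202; odd-index sum = 467 mod 256 = 211 → ca d3.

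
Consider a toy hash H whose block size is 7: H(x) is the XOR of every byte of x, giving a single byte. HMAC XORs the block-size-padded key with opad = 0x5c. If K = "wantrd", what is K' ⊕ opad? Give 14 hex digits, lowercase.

2b3d32282e385c

Key "wantrd" = 77 61 6e 74 72 64 is 6 bytes ≤ B = 7; zero-pad to 7 bytes: K' = 77 61 6e 74 72 64 00.
XOR each byte with 0x5c: 77⊕5c=2b, 61⊕5c=3d, 6e⊕5c=32, 74⊕5c=28, 72⊕5c=2e, 64⊕5c=38, 00⊕5c=5c.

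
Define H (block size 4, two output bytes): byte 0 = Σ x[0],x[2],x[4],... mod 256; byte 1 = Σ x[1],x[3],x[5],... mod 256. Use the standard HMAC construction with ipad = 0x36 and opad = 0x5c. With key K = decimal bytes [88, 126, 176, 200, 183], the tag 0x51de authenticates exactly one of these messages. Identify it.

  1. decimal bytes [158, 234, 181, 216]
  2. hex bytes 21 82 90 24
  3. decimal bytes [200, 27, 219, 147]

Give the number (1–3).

Key decimal bytes [88, 126, 176, 200, 183] = 58 7e b0 c8 b7 is 5 bytes > B = 4, so hash it first: H(key) = bf 46, then zero-pad to 4 bytes: K' = bf 46 00 00.
K' ⊕ ipad = 89 70 36 36; K' ⊕ opad = e3 1a 5c 5c.
m1: inner = H(89 70 36 36 9e ea b5 d8) = 12 68; tag = H(e3 1a 5c 5c 12 68) = 51de ← matches
m2: inner = H(89 70 36 36 21 82 90 24) = 70 4c; tag = H(e3 1a 5c 5c 70 4c) = afc2
m3: inner = H(89 70 36 36 c8 1b db 93) = 62 54; tag = H(e3 1a 5c 5c 62 54) = a1ca

1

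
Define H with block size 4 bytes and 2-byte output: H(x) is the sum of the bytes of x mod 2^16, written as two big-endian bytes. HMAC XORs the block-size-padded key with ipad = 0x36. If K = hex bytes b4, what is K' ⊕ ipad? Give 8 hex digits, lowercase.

Key hex bytes b4 is 1 byte ≤ B = 4; zero-pad to 4 bytes: K' = b4 00 00 00.
XOR each byte with 0x36: b4⊕36=82, 00⊕36=36, 00⊕36=36, 00⊕36=36.

82363636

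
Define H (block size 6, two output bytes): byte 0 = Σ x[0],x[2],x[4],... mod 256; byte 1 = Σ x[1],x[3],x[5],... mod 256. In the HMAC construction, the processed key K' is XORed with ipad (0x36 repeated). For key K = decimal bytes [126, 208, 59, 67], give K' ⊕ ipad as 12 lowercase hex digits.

48e60d753636

Key decimal bytes [126, 208, 59, 67] = 7e d0 3b 43 is 4 bytes ≤ B = 6; zero-pad to 6 bytes: K' = 7e d0 3b 43 00 00.
XOR each byte with 0x36: 7e⊕36=48, d0⊕36=e6, 3b⊕36=0d, 43⊕36=75, 00⊕36=36, 00⊕36=36.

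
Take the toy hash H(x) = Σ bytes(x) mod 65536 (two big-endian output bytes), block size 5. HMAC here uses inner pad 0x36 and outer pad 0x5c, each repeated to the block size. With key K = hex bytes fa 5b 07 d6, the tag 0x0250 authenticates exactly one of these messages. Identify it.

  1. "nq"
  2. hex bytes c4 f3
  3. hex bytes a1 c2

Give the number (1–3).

1

Key hex bytes fa 5b 07 d6 is 4 bytes ≤ B = 5; zero-pad to 5 bytes: K' = fa 5b 07 d6 00.
K' ⊕ ipad = cc 6d 31 e0 36; K' ⊕ opad = a6 07 5b 8a 5c.
m1: inner = H(cc 6d 31 e0 36 6e 71) = 03 5f; tag = H(a6 07 5b 8a 5c 03 5f) = 0250 ← matches
m2: inner = H(cc 6d 31 e0 36 c4 f3) = 04 37; tag = H(a6 07 5b 8a 5c 04 37) = 0229
m3: inner = H(cc 6d 31 e0 36 a1 c2) = 03 e3; tag = H(a6 07 5b 8a 5c 03 e3) = 02d4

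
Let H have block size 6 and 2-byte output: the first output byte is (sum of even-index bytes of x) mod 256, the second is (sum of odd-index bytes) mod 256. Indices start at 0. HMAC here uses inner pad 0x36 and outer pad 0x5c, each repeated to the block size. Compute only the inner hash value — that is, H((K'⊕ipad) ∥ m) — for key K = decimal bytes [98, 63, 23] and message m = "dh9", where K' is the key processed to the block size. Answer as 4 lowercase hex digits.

48dd

Key decimal bytes [98, 63, 23] = 62 3f 17 is 3 bytes ≤ B = 6; zero-pad to 6 bytes: K' = 62 3f 17 00 00 00.
K' ⊕ ipad = 54 09 21 36 36 36.
Inner input = 54 09 21 36 36 36 ∥ 64 68 39.
Inner hash: even-index sum = 328 mod 256 = 72; odd-index sum = 221 mod 256 = 221 → 48 dd.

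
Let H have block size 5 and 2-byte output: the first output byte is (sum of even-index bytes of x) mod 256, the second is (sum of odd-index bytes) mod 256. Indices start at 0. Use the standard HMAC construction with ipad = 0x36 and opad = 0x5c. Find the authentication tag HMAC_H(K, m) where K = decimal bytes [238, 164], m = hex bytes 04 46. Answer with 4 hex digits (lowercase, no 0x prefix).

36de

Key decimal bytes [238, 164] = ee a4 is 2 bytes ≤ B = 5; zero-pad to 5 bytes: K' = ee a4 00 00 00.
K' ⊕ ipad = d8 92 36 36 36.  K' ⊕ opad = b2 f8 5c 5c 5c.
Inner input = (K'⊕ipad) ∥ m = d8 92 36 36 36 ∥ 04 46.
Inner hash: even-index sum = 394 mod 256 = 138; odd-index sum = 204 mod 256 = 204 → 8a cc.
Outer input = (K'⊕opad) ∥ inner = b2 f8 5c 5c 5c ∥ 8a cc.
Outer hash (tag): even-index sum = 566 mod 256 = 54; odd-index sum = 478 mod 256 = 222 → 36 de.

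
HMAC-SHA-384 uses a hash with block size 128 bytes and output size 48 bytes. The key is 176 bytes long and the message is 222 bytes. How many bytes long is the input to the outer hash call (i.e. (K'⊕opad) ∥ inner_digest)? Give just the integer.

176

Key is 176 > 128 bytes, so it is hashed to 48 bytes then zero-padded to 128: |K'| = 128.
Outer input = (K'⊕opad) ∥ H(inner) → 128 + 48 = 176 bytes.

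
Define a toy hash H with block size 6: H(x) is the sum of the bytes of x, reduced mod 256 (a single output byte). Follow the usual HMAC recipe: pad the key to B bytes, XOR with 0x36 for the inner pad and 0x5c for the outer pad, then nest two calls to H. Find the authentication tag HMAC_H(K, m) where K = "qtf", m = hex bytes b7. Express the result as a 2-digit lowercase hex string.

Key "qtf" = 71 74 66 is 3 bytes ≤ B = 6; zero-pad to 6 bytes: K' = 71 74 66 00 00 00.
K' ⊕ ipad = 47 42 50 36 36 36.  K' ⊕ opad = 2d 28 3a 5c 5c 5c.
Inner input = (K'⊕ipad) ∥ m = 47 42 50 36 36 36 ∥ b7.
Inner hash: sum = 71+66+80+54+54+54+183 = 562; mod 256 = 50 → 32.
Outer input = (K'⊕opad) ∥ inner = 2d 28 3a 5c 5c 5c ∥ 32.
Outer hash (tag): sum = 45+40+58+92+92+92+50 = 469; mod 256 = 213 → d5.

d5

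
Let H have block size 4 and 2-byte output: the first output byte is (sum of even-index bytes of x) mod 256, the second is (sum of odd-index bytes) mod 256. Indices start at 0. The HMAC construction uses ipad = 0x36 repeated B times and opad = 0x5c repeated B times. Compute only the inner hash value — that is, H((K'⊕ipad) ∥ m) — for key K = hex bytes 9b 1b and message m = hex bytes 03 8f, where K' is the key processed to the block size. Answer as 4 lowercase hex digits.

e6f2

Key hex bytes 9b 1b is 2 bytes ≤ B = 4; zero-pad to 4 bytes: K' = 9b 1b 00 00.
K' ⊕ ipad = ad 2d 36 36.
Inner input = ad 2d 36 36 ∥ 03 8f.
Inner hash: even-index sum = 230 mod 256 = 230; odd-index sum = 242 mod 256 = 242 → e6 f2.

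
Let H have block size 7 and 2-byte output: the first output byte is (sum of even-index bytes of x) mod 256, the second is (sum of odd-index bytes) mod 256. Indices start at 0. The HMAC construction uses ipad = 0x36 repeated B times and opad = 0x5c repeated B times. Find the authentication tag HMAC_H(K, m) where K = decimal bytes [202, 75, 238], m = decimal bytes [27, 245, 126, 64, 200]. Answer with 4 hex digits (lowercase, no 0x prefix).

Key decimal bytes [202, 75, 238] = ca 4b ee is 3 bytes ≤ B = 7; zero-pad to 7 bytes: K' = ca 4b ee 00 00 00 00.
K' ⊕ ipad = fc 7d d8 36 36 36 36.  K' ⊕ opad = 96 17 b2 5c 5c 5c 5c.
Inner input = (K'⊕ipad) ∥ m = fc 7d d8 36 36 36 36 ∥ 1b f5 7e 40 c8.
Inner hash: even-index sum = 885 mod 256 = 117; odd-index sum = 586 mod 256 = 74 → 75 4a.
Outer input = (K'⊕opad) ∥ inner = 96 17 b2 5c 5c 5c 5c ∥ 75 4a.
Outer hash (tag): even-index sum = 586 mod 256 = 74; odd-index sum = 324 mod 256 = 68 → 4a 44.

4a44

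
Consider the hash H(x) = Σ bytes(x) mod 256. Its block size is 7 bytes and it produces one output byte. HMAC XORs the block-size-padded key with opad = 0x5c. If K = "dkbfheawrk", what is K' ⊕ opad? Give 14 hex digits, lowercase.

Key "dkbfheawrk" = 64 6b 62 66 68 65 61 77 72 6b is 10 bytes > B = 7, so hash it first: H(key) = 19, then zero-pad to 7 bytes: K' = 19 00 00 00 00 00 00.
XOR each byte with 0x5c: 19⊕5c=45, 00⊕5c=5c, 00⊕5c=5c, 00⊕5c=5c, 00⊕5c=5c, 00⊕5c=5c, 00⊕5c=5c.

455c5c5c5c5c5c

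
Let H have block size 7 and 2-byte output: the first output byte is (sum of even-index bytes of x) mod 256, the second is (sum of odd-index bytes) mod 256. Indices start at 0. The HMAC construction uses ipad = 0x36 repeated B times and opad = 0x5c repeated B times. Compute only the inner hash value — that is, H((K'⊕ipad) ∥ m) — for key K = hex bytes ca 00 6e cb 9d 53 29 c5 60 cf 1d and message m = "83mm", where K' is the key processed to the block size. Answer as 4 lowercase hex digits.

Key hex bytes ca 00 6e cb 9d 53 29 c5 60 cf 1d is 11 bytes > B = 7, so hash it first: H(key) = 7b b2, then zero-pad to 7 bytes: K' = 7b b2 00 00 00 00 00.
K' ⊕ ipad = 4d 84 36 36 36 36 36.
Inner input = 4d 84 36 36 36 36 36 ∥ 38 33 6d 6d.
Inner hash: even-index sum = 399 mod 256 = 143; odd-index sum = 405 mod 256 = 149 → 8f 95.

8f95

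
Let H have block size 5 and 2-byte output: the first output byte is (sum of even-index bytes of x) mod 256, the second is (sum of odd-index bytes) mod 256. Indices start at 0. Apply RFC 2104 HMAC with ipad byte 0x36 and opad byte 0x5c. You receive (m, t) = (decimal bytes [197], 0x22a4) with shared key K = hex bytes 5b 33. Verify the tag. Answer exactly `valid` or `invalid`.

invalid

Key hex bytes 5b 33 is 2 bytes ≤ B = 5; zero-pad to 5 bytes: K' = 5b 33 00 00 00.
K' ⊕ ipad = 6d 05 36 36 36; K' ⊕ opad = 07 6f 5c 5c 5c.
Inner hash: even-index sum = 217 mod 256 = 217; odd-index sum = 256 mod 256 = 0 → d9 00.
Outer hash (recomputed tag): even-index sum = 191 mod 256 = 191; odd-index sum = 420 mod 256 = 164 → bf a4.
Recomputed tag = bfa4; claimed = 22a4 → mismatch.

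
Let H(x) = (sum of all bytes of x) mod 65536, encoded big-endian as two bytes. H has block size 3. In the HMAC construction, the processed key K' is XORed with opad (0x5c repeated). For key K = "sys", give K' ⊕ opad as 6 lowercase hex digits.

2f252f

Key "sys" = 73 79 73 is exactly B = 3 bytes: K' = 73 79 73.
XOR each byte with 0x5c: 73⊕5c=2f, 79⊕5c=25, 73⊕5c=2f.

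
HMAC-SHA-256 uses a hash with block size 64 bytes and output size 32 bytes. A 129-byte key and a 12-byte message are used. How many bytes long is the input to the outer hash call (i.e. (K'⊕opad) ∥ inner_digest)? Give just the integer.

96

Key is 129 > 64 bytes, so it is hashed to 32 bytes then zero-padded to 64: |K'| = 64.
Outer input = (K'⊕opad) ∥ H(inner) → 64 + 32 = 96 bytes.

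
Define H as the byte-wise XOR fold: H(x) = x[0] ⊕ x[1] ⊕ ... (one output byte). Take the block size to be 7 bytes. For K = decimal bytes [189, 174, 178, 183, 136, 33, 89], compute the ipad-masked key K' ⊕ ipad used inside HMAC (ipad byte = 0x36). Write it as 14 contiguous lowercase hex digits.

Key decimal bytes [189, 174, 178, 183, 136, 33, 89] = bd ae b2 b7 88 21 59 is exactly B = 7 bytes: K' = bd ae b2 b7 88 21 59.
XOR each byte with 0x36: bd⊕36=8b, ae⊕36=98, b2⊕36=84, b7⊕36=81, 88⊕36=be, 21⊕36=17, 59⊕36=6f.

8b988481be176f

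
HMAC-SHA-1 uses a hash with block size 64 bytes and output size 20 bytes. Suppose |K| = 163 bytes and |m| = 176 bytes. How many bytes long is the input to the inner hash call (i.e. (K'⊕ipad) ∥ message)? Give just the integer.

Key is 163 > 64 bytes, so it is hashed to 20 bytes then zero-padded to 64: |K'| = 64.
Inner input = (K'⊕ipad) ∥ m → 64 + 176 = 240 bytes.

240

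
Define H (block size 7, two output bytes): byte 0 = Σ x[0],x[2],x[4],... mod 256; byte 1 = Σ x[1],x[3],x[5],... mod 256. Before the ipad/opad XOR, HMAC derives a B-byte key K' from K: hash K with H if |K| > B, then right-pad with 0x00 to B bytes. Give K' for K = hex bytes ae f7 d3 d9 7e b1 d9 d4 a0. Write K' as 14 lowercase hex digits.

78550000000000

|K| = 9 > B = 7, so first hash the key.
H(K): even-index sum = 888 mod 256 = 120; odd-index sum = 853 mod 256 = 85 → 78 55.
Zero-pad H(K) = 78 55 to 7 bytes: K' = 78 55 00 00 00 00 00.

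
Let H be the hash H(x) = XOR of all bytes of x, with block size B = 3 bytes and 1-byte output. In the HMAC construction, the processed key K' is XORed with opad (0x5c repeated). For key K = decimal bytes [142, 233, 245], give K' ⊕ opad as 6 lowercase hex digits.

Key decimal bytes [142, 233, 245] = 8e e9 f5 is exactly B = 3 bytes: K' = 8e e9 f5.
XOR each byte with 0x5c: 8e⊕5c=d2, e9⊕5c=b5, f5⊕5c=a9.

d2b5a9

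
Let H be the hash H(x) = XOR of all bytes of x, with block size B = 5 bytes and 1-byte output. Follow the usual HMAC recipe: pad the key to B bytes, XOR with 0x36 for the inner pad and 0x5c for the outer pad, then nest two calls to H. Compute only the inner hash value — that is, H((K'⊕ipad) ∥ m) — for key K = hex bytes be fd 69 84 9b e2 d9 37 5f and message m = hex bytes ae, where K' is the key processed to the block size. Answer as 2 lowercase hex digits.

fe

Key hex bytes be fd 69 84 9b e2 d9 37 5f is 9 bytes > B = 5, so hash it first: H(key) = 66, then zero-pad to 5 bytes: K' = 66 00 00 00 00.
K' ⊕ ipad = 50 36 36 36 36.
Inner input = 50 36 36 36 36 ∥ ae.
Inner hash: XOR 50⊕36⊕36⊕36⊕36⊕ae = fe.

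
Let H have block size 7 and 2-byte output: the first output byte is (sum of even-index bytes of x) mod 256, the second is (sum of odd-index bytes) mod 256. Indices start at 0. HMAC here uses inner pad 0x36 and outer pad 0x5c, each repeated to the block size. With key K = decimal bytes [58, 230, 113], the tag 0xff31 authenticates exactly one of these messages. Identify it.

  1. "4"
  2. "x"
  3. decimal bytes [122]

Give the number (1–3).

Key decimal bytes [58, 230, 113] = 3a e6 71 is 3 bytes ≤ B = 7; zero-pad to 7 bytes: K' = 3a e6 71 00 00 00 00.
K' ⊕ ipad = 0c d0 47 36 36 36 36; K' ⊕ opad = 66 ba 2d 5c 5c 5c 5c.
m1: inner = H(0c d0 47 36 36 36 36 34) = bf 70; tag = H(66 ba 2d 5c 5c 5c 5c bf 70) = bb31
m2: inner = H(0c d0 47 36 36 36 36 78) = bf b4; tag = H(66 ba 2d 5c 5c 5c 5c bf b4) = ff31 ← matches
m3: inner = H(0c d0 47 36 36 36 36 7a) = bf b6; tag = H(66 ba 2d 5c 5c 5c 5c bf b6) = 0131

2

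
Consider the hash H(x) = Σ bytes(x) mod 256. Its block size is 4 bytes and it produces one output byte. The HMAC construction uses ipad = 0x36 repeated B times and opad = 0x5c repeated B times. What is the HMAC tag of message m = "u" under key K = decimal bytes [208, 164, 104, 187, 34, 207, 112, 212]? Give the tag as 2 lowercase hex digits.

b5

Key decimal bytes [208, 164, 104, 187, 34, 207, 112, 212] = d0 a4 68 bb 22 cf 70 d4 is 8 bytes > B = 4, so hash it first: H(key) = cc, then zero-pad to 4 bytes: K' = cc 00 00 00.
K' ⊕ ipad = fa 36 36 36.  K' ⊕ opad = 90 5c 5c 5c.
Inner input = (K'⊕ipad) ∥ m = fa 36 36 36 ∥ 75.
Inner hash: sum = 250+54+54+54+117 = 529; mod 256 = 17 → 11.
Outer input = (K'⊕opad) ∥ inner = 90 5c 5c 5c ∥ 11.
Outer hash (tag): sum = 144+92+92+92+17 = 437; mod 256 = 181 → b5.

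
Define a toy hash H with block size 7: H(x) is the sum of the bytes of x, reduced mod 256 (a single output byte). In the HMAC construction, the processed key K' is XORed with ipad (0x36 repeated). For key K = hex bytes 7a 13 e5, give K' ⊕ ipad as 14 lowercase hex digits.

Key hex bytes 7a 13 e5 is 3 bytes ≤ B = 7; zero-pad to 7 bytes: K' = 7a 13 e5 00 00 00 00.
XOR each byte with 0x36: 7a⊕36=4c, 13⊕36=25, e5⊕36=d3, 00⊕36=36, 00⊕36=36, 00⊕36=36, 00⊕36=36.

4c25d336363636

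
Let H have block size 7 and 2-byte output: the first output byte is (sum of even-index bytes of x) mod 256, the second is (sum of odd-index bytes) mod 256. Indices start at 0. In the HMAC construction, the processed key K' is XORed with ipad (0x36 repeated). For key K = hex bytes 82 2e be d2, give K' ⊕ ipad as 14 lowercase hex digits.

b41888e4363636

Key hex bytes 82 2e be d2 is 4 bytes ≤ B = 7; zero-pad to 7 bytes: K' = 82 2e be d2 00 00 00.
XOR each byte with 0x36: 82⊕36=b4, 2e⊕36=18, be⊕36=88, d2⊕36=e4, 00⊕36=36, 00⊕36=36, 00⊕36=36.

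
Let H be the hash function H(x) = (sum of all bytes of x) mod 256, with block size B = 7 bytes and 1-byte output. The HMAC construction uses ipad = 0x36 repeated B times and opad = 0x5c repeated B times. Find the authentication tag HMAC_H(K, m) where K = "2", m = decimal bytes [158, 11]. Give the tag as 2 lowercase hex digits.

87

Key "2" = 32 is 1 byte ≤ B = 7; zero-pad to 7 bytes: K' = 32 00 00 00 00 00 00.
K' ⊕ ipad = 04 36 36 36 36 36 36.  K' ⊕ opad = 6e 5c 5c 5c 5c 5c 5c.
Inner input = (K'⊕ipad) ∥ m = 04 36 36 36 36 36 36 ∥ 9e 0b.
Inner hash: sum = 4+54+54+54+54+54+54+158+11 = 497; mod 256 = 241 → f1.
Outer input = (K'⊕opad) ∥ inner = 6e 5c 5c 5c 5c 5c 5c ∥ f1.
Outer hash (tag): sum = 110+92+92+92+92+92+92+241 = 903; mod 256 = 135 → 87.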